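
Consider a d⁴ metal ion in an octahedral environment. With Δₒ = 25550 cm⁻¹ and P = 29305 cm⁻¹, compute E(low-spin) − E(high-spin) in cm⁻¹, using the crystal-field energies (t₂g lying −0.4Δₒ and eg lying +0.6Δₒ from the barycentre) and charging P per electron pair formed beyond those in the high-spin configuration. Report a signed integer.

3755

High-spin: t₂g³ eg¹, CFSE = -0.6Δₒ = -15330 cm⁻¹.
Low-spin: t₂g⁴ eg⁰, orbital CFSE = -1.6Δₒ = -40880 cm⁻¹; plus 1 excess pair × P = +29305 cm⁻¹; total -11575 cm⁻¹.
E(LS) − E(HS) = -11575 − (-15330) = 3755 cm⁻¹.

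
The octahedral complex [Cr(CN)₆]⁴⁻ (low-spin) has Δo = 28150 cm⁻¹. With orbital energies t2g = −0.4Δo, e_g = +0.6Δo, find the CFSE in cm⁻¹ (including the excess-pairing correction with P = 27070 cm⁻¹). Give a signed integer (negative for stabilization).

Each CN⁻ contributes -1; 6 × (-1) = -6. With overall charge -4, Cr is in the +2 oxidation state.
Group 6 minus oxidation state +2 gives a d⁴ configuration for Cr²⁺.
Configuration: t2g^4 e_g^0.
The orbital stabilization is -1.6Δo = -1.6 × 28150 = -45040 cm⁻¹.
Pairing penalty: 1 pair vs 0 in the high-spin reference → 1 extra × P = 27070 cm⁻¹.
Combining: -45040 + 27070 = -17970 cm⁻¹.

-17970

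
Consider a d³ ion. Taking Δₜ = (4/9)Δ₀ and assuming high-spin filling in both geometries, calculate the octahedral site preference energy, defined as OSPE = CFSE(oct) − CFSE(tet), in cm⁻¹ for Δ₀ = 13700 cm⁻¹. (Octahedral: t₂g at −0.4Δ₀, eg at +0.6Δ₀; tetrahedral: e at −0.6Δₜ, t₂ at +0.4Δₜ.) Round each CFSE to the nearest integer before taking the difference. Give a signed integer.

Octahedral (high-spin): t2g^3 e_g^0, CFSE = 3(−0.4) + 0(+0.6) = -1.2Δ₀ = -1.2 × 13700 = -16440 cm⁻¹.
Tetrahedral: e^2 t2^1, CFSE = 2(−0.6) + 1(+0.4) = -0.8Δₜ = -0.8 × (4/9) × 13700 = -4871 cm⁻¹.
OSPE = -16440 − (-4871) = -11569 cm⁻¹.

-11569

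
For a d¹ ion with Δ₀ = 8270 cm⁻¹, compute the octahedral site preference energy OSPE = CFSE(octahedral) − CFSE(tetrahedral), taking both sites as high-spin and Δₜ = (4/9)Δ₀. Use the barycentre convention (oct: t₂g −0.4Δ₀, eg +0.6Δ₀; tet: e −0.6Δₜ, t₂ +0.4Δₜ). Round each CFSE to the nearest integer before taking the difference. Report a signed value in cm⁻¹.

-1103

Octahedral high-spin t2g^1 e_g^0: CFSE = -0.4 × 8270 = -3308 cm⁻¹.
Tetrahedral e^1 t2^0 gives -0.6Δₜ = -0.6 × (4/9) × 8270 = -2205 cm⁻¹.
OSPE = -3308 − (-2205) = -1103 cm⁻¹.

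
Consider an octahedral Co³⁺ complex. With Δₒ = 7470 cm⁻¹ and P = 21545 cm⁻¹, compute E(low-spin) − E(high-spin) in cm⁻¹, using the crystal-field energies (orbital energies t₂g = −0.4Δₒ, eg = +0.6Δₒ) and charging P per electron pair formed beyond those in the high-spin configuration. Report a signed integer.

28150

Co is in group 9, so Co³⁺ is d⁶ (9 − 3 = 6).
High-spin: t₂g⁴ eg², CFSE = -0.4Δₒ = -2988 cm⁻¹.
Low-spin: t₂g⁶ eg⁰, orbital CFSE = -2.4Δₒ = -17928 cm⁻¹; plus 2 excess pairs × P = +43090 cm⁻¹; total 25162 cm⁻¹.
The difference is 25162 − (-2988) = 28150 cm⁻¹, so high-spin lies lower.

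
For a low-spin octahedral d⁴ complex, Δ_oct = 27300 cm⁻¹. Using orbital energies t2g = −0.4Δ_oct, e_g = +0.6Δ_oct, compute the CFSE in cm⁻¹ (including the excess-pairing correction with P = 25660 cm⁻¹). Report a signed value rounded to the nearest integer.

-18020

Configuration: t2g^4 e_g^0.
CFSE(orbital) = 4×(-0.4Δ_oct) + 0×(0.6Δ_oct) = -1.6Δ_oct; with Δ_oct = 27300 cm⁻¹ that is -43680 cm⁻¹.
Relative to high-spin t2g^3 e_g^1 (0 paired), the low-spin configuration has 1 additional pair, contributing +1 × 25660 = +25660 cm⁻¹.
Net CFSE = -43680 + 25660 = -18020 cm⁻¹.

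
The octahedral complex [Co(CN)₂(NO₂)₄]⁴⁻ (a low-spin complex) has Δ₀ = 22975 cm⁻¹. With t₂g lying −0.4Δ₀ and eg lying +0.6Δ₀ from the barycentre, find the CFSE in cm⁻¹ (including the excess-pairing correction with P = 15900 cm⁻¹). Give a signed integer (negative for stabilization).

Ligand charges: 2×(-1) from CN⁻ and 4×(-1) from NO₂⁻ sum to -6; with overall charge -4, Co is +2.
Co²⁺: group 9, so d-count = 9 − 2 = 7.
The d⁷ electrons fill as t₂g⁶ eg¹.
The orbital stabilization is -1.8Δ₀ = -1.8 × 22975 = -41355 cm⁻¹.
Pairing penalty: 3 pairs vs 2 in the high-spin reference → 1 extra × P = 15900 cm⁻¹.
Combining: -41355 + 15900 = -25455 cm⁻¹.

-25455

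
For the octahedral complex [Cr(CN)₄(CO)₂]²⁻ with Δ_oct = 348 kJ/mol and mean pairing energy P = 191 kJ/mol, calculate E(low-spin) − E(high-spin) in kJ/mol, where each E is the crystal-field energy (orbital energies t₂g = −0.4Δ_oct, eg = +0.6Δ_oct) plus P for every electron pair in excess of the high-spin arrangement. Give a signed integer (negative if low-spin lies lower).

Ligand charges: 4×(-1) from CN⁻ and 2×(+0) from CO sum to -4; with overall charge -2, Cr is +2.
Cr is in group 6, so Cr²⁺ is d⁴ (6 − 2 = 4).
High-spin: t₂g³ eg¹, CFSE = -0.6Δ_oct = -209 kJ/mol.
Low-spin: t₂g⁴ eg⁰, orbital CFSE = -1.6Δ_oct = -557 kJ/mol; plus 1 excess pair × P = +191 kJ/mol; total -366 kJ/mol.
The difference is -366 − (-209) = -157 kJ/mol, so low-spin lies lower.

-157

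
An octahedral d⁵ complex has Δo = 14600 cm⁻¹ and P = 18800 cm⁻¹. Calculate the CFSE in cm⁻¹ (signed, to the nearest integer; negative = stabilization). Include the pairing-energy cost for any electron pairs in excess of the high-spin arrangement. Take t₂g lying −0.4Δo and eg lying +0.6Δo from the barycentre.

Here Δo < P (14600 < 18800), so the high-spin state is favoured.
Filling d⁵ accordingly: t₂g³ eg².
Orbital CFSE = 0.0Δo = 0.0 × 14600 = 0 cm⁻¹.
High-spin has no excess pairs, so no pairing correction applies.

0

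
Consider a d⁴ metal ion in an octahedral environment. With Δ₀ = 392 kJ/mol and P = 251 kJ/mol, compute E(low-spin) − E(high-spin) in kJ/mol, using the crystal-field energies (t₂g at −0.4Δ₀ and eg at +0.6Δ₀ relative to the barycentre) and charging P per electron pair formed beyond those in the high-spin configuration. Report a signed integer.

-141

In the high-spin limit (t₂g³ eg¹) the orbital term is -0.6Δ₀ = -235 kJ/mol, with no excess pairing.
For low-spin the configuration is t₂g⁴ eg⁰: orbital energy -1.6 × 392 = -627 kJ/mol, and 1 additional pair relative to high-spin adds 251 kJ/mol, giving -376 kJ/mol.
The difference is -376 − (-235) = -141 kJ/mol, so low-spin lies lower.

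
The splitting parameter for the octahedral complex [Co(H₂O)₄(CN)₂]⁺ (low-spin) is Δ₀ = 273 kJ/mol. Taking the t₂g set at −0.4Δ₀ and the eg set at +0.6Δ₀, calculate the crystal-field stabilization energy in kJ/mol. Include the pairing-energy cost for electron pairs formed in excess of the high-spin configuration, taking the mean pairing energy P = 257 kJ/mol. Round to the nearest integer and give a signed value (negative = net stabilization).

-141

Ligand charges: 4×(+0) from H₂O and 2×(-1) from CN⁻ sum to -2; with overall charge +1, Co is +3.
Co is in group 9, so Co³⁺ is d⁶ (9 − 3 = 6).
Electron filling gives t₂g⁶ eg⁰.
Orbital CFSE = 6(-0.4) + 0(0.6) = -2.4Δ₀ = -2.4 × 273 = -655 kJ/mol.
Relative to high-spin t₂g⁴ eg² (1 paired), the low-spin configuration has 2 additional pairs, contributing +2 × 257 = +514 kJ/mol.
Combining: -655 + 514 = -141 kJ/mol.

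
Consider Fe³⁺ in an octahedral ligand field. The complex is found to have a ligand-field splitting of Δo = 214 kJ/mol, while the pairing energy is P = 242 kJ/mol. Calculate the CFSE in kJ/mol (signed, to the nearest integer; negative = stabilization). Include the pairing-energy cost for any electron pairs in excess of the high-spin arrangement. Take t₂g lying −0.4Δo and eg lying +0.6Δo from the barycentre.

Fe³⁺: group 8, so d-count = 8 − 3 = 5.
Δo < P, so pairing is avoided: the ground state is high-spin.
Filling d⁵ accordingly: t₂g³ eg².
Orbital CFSE = 0.0Δo = 0.0 × 214 = 0 kJ/mol.
High-spin has no excess pairs, so no pairing correction applies.

0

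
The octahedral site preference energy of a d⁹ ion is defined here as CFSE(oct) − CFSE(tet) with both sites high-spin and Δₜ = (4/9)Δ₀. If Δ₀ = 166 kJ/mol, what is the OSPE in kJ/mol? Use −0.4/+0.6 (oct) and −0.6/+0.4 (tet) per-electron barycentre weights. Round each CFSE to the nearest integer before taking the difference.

Octahedral high-spin t₂g⁶ eg³: CFSE = -0.6 × 166 = -100 kJ/mol.
In a tetrahedral site the filling is e⁴ t₂⁵: CFSE(tet) = -0.4Δₜ = -0.4 × (4/9)(166) = -30 kJ/mol.
OSPE = CFSE(oct) − CFSE(tet) = -100 − (-30) = -70 kJ/mol.

-70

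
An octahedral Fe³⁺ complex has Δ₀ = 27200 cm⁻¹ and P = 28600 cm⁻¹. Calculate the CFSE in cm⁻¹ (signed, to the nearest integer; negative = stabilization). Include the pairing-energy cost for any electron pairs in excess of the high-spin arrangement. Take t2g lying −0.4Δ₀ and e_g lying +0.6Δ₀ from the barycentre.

0

Fe³⁺: group 8, so d-count = 8 − 3 = 5.
With Δ₀ < P the complex is high-spin.
That gives t2g^3 e_g^2.
Orbital CFSE = 0.0Δ₀ = 0.0 × 27200 = 0 cm⁻¹.
High-spin has no excess pairs, so no pairing correction applies.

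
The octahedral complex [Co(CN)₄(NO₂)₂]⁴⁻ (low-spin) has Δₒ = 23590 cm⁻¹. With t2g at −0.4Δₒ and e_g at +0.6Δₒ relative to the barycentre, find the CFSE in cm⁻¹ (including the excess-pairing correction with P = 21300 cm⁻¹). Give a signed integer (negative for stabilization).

Ligand charges: 4×(-1) from CN⁻ and 2×(-1) from NO₂⁻ sum to -6; with overall charge -4, Co is +2.
Group 9 minus oxidation state +2 gives a d⁷ configuration for Co²⁺.
Configuration: t2g^6 e_g^1.
The orbital stabilization is -1.8Δₒ = -1.8 × 23590 = -42462 cm⁻¹.
Pairing penalty: 3 pairs vs 2 in the high-spin reference → 1 extra × P = 21300 cm⁻¹.
Overall CFSE = -42462 + 21300 = -21162 cm⁻¹.

-21162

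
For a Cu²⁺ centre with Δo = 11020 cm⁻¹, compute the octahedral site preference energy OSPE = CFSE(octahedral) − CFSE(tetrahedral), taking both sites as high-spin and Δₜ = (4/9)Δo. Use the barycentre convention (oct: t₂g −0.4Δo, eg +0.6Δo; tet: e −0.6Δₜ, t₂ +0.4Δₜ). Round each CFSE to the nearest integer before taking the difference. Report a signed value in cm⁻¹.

-4653

Cu is in group 11, so Cu²⁺ is d⁹ (11 − 2 = 9).
Octahedral (high-spin): t₂g⁶ eg³, CFSE = 6(−0.4) + 3(+0.6) = -0.6Δo = -0.6 × 11020 = -6612 cm⁻¹.
In a tetrahedral site the filling is e⁴ t₂⁵: CFSE(tet) = -0.4Δₜ = -0.4 × (4/9)(11020) = -1959 cm⁻¹.
OSPE = CFSE(oct) − CFSE(tet) = -6612 − (-1959) = -4653 cm⁻¹.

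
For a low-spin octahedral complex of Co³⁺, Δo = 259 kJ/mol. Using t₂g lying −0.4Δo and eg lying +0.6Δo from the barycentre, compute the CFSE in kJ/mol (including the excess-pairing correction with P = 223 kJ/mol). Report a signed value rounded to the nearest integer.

-176

Co sits in group 9; removing 3 electrons leaves Co³⁺ with 9 − 3 = 6 d electrons.
Electron filling gives t₂g⁶ eg⁰.
Orbital CFSE = 6(-0.4) + 0(0.6) = -2.4Δo = -2.4 × 259 = -622 kJ/mol.
Relative to high-spin t₂g⁴ eg² (1 paired), the low-spin configuration has 2 additional pairs, contributing +2 × 223 = +446 kJ/mol.
Combining: -622 + 446 = -176 kJ/mol.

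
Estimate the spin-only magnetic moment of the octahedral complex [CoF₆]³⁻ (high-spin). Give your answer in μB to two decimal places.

Each F⁻ contributes -1; 6 × (-1) = -6. With overall charge -3, Co is in the +3 oxidation state.
Group 9 minus oxidation state +3 gives a d⁶ configuration for Co³⁺.
Configuration: t2g^4 e_g^2 → 4 unpaired electrons.
μ(spin-only) = √[4(4+2)] = √24 ≈ 4.90 μB.

4.90 μB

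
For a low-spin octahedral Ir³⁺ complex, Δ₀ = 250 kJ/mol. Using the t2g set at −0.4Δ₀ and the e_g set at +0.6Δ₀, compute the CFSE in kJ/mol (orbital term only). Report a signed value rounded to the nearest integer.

-600

Group 9 minus oxidation state +3 gives a d⁶ configuration for Ir³⁺.
The d⁶ electrons fill as t2g^6 e_g^0.
Orbital CFSE = 6(-0.4) + 0(0.6) = -2.4Δ₀ = -2.4 × 250 = -600 kJ/mol.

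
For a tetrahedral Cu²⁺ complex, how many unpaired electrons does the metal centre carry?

1

Cu sits in group 11; removing 2 electrons leaves Cu²⁺ with 11 − 2 = 9 d electrons.
Tetrahedral fields are weak (Δₜ ≈ 4/9 Δₒ), so electrons fill high-spin.
Configuration: e⁴ t₂⁵, giving 1 unpaired electron.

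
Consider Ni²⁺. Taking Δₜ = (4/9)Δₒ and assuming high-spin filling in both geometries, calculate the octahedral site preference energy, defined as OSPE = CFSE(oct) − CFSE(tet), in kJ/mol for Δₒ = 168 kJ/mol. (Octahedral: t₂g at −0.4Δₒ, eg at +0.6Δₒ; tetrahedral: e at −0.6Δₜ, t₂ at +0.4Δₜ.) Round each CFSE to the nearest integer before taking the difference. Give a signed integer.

-142

Group 10 minus oxidation state +2 gives a d⁸ configuration for Ni²⁺.
Octahedral (high-spin): t2g^6 e_g^2, CFSE = 6(−0.4) + 2(+0.6) = -1.2Δₒ = -1.2 × 168 = -202 kJ/mol.
Tetrahedral: e^4 t2^4, CFSE = 4(−0.6) + 4(+0.4) = -0.8Δₜ = -0.8 × (4/9) × 168 = -60 kJ/mol.
OSPE = CFSE(oct) − CFSE(tet) = -202 − (-60) = -142 kJ/mol.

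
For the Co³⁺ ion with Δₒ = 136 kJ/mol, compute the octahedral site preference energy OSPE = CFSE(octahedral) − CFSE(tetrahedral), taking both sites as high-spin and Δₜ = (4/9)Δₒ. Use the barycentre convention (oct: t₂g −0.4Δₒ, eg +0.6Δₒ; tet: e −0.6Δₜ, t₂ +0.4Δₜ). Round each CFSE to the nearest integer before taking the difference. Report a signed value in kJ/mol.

Co³⁺: group 9, so d-count = 9 − 3 = 6.
Octahedral high-spin t2g^4 e_g^2: CFSE = -0.4 × 136 = -54 kJ/mol.
Tetrahedral: e^3 t2^3, CFSE = 3(−0.6) + 3(+0.4) = -0.6Δₜ = -0.6 × (4/9) × 136 = -36 kJ/mol.
OSPE = CFSE(oct) − CFSE(tet) = -54 − (-36) = -18 kJ/mol.

-18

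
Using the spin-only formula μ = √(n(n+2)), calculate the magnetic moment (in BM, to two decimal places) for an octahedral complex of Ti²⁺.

2.83 BM

Ti is in group 4, so Ti²⁺ is d² (4 − 2 = 2).
For octahedral d² the high- and low-spin configurations coincide.
Configuration: t₂g² eg⁰ → 2 unpaired electrons.
μ(spin-only) = √[2(2+2)] = √8 ≈ 2.83 BM.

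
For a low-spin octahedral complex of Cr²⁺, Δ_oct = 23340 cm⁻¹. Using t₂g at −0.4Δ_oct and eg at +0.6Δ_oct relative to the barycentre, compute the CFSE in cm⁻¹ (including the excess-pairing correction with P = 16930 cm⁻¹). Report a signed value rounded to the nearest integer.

-20414

Cr is in group 6, so Cr²⁺ is d⁴ (6 − 2 = 4).
Electron filling gives t₂g⁴ eg⁰.
CFSE(orbital) = 4×(-0.4Δ_oct) + 0×(0.6Δ_oct) = -1.6Δ_oct; with Δ_oct = 23340 cm⁻¹ that is -37344 cm⁻¹.
Pairing penalty: 1 pair vs 0 in the high-spin reference → 1 extra × P = 16930 cm⁻¹.
Overall CFSE = -37344 + 16930 = -20414 cm⁻¹.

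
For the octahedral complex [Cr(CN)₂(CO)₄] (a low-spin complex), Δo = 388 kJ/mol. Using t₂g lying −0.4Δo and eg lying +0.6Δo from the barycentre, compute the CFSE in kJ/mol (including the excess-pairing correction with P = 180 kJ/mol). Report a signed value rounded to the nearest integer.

Ligand charges: 2×(-1) from CN⁻ and 4×(+0) from CO sum to -2; with overall charge +0, Cr is +2.
Cr²⁺: group 6, so d-count = 6 − 2 = 4.
Electron filling gives t₂g⁴ eg⁰.
Orbital CFSE = 4(-0.4) + 0(0.6) = -1.6Δo = -1.6 × 388 = -621 kJ/mol.
Pairing penalty: 1 pair vs 0 in the high-spin reference → 1 extra × P = 180 kJ/mol.
Combining: -621 + 180 = -441 kJ/mol.

-441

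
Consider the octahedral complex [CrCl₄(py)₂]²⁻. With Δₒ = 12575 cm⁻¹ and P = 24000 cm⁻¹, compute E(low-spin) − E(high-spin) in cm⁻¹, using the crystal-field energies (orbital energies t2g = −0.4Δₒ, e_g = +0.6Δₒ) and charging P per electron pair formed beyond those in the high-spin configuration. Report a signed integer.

11425

Ligand charges: 4×(-1) from Cl⁻ and 2×(+0) from py sum to -4; with overall charge -2, Cr is +2.
Cr is in group 6, so Cr²⁺ is d⁴ (6 − 2 = 4).
In the high-spin limit (t2g^3 e_g^1) the orbital term is -0.6Δₒ = -7545 cm⁻¹, with no excess pairing.
Low-spin t2g^4 e_g^0 gives -1.6Δₒ = -20120 cm⁻¹, but forming 1 extra pair costs 1P = 24000 cm⁻¹, so E(LS) = -20120 + 24000 = 3880 cm⁻¹.
E(LS) − E(HS) = 3880 − (-7545) = 11425 cm⁻¹.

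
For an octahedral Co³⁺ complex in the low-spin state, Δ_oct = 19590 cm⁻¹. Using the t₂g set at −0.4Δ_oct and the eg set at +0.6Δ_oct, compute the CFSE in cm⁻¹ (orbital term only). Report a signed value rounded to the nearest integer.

-47016

Co sits in group 9; removing 3 electrons leaves Co³⁺ with 9 − 3 = 6 d electrons.
Electron filling gives t₂g⁶ eg⁰.
Orbital CFSE = 6(-0.4) + 0(0.6) = -2.4Δ_oct = -2.4 × 19590 = -47016 cm⁻¹.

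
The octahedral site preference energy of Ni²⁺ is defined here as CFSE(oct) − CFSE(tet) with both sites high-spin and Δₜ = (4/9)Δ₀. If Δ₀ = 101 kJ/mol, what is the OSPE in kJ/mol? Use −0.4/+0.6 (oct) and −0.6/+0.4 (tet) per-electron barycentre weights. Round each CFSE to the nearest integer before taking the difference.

Group 10 minus oxidation state +2 gives a d⁸ configuration for Ni²⁺.
Octahedral high-spin t₂g⁶ eg²: CFSE = -1.2 × 101 = -121 kJ/mol.
Tetrahedral: e⁴ t₂⁴, CFSE = 4(−0.6) + 4(+0.4) = -0.8Δₜ = -0.8 × (4/9) × 101 = -36 kJ/mol.
Subtracting, OSPE = -121 − (-36) = -85 kJ/mol.

-85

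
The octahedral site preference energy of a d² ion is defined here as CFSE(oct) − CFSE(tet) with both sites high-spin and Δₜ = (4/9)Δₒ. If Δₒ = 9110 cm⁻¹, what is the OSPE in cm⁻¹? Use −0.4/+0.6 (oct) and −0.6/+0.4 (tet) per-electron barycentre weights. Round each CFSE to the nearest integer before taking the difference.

-2429

Octahedral (high-spin): t₂g² eg⁰, CFSE = 2(−0.4) + 0(+0.6) = -0.8Δₒ = -0.8 × 9110 = -7288 cm⁻¹.
Tetrahedral e² t₂⁰ gives -1.2Δₜ = -1.2 × (4/9) × 9110 = -4859 cm⁻¹.
OSPE = CFSE(oct) − CFSE(tet) = -7288 − (-4859) = -2429 cm⁻¹.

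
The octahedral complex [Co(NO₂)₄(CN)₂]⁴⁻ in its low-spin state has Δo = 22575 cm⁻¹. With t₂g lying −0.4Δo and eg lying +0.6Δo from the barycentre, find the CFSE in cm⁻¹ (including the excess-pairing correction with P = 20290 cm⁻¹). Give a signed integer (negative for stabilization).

Ligand charges: 4×(-1) from NO₂⁻ and 2×(-1) from CN⁻ sum to -6; with overall charge -4, Co is +2.
Co²⁺: group 9, so d-count = 9 − 2 = 7.
Configuration: t₂g⁶ eg¹.
Orbital CFSE = 6(-0.4) + 1(0.6) = -1.8Δo = -1.8 × 22575 = -40635 cm⁻¹.
Relative to high-spin t₂g⁵ eg² (2 paired), the low-spin configuration has 1 additional pair, contributing +1 × 20290 = +20290 cm⁻¹.
Combining: -40635 + 20290 = -20345 cm⁻¹.

-20345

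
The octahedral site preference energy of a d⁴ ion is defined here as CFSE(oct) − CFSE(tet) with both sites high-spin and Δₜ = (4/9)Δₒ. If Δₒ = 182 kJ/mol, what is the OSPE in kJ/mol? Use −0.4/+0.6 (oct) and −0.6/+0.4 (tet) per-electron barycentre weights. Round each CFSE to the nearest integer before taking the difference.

In an octahedral site d⁴ (HS) is t2g^3 e_g^1, giving CFSE(oct) = -0.6Δₒ = -109 kJ/mol.
Tetrahedral e^2 t2^2 gives -0.4Δₜ = -0.4 × (4/9) × 182 = -32 kJ/mol.
OSPE = -109 − (-32) = -77 kJ/mol.

-77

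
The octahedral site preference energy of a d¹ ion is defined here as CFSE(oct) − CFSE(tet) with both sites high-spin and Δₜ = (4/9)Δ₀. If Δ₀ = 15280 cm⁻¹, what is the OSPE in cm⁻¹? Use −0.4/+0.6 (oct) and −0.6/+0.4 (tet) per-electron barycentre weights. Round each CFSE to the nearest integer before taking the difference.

-2037

In an octahedral site d¹ (HS) is t₂g¹ eg⁰, giving CFSE(oct) = -0.4Δ₀ = -6112 cm⁻¹.
Tetrahedral: e¹ t₂⁰, CFSE = 1(−0.6) + 0(+0.4) = -0.6Δₜ = -0.6 × (4/9) × 15280 = -4075 cm⁻¹.
OSPE = CFSE(oct) − CFSE(tet) = -6112 − (-4075) = -2037 cm⁻¹.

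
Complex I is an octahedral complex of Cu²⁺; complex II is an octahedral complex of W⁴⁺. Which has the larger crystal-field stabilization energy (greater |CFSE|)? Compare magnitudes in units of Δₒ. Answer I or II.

II

I: Cu is in group 11, so Cu²⁺ is d⁹ (11 − 2 = 9); For octahedral d⁹ the high- and low-spin configurations coincide; t₂g⁶ eg³, CFSE = -0.6Δₒ.
II: W is in group 6, so W⁴⁺ is d² (6 − 4 = 2); t₂g² eg⁰, CFSE = -0.8Δₒ.
So II has the larger |CFSE|.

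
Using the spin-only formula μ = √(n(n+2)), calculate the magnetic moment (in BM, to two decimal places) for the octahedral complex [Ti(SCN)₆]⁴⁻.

Each SCN⁻ contributes -1; 6 × (-1) = -6. With overall charge -4, Ti is in the +2 oxidation state.
Ti is in group 4, so Ti²⁺ is d² (4 − 2 = 2).
For octahedral d² the high- and low-spin configurations coincide.
Configuration: t2g^2 e_g^0 → 2 unpaired electrons.
μ(spin-only) = √[2(2+2)] = √8 ≈ 2.83 BM.

2.83 BM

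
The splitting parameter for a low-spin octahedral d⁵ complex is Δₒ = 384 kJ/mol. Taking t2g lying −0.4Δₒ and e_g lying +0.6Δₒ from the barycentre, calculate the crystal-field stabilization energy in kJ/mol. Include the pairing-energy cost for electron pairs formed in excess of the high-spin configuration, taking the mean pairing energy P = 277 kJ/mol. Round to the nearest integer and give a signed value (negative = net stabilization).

Electron filling gives t2g^5 e_g^0.
CFSE(orbital) = 5×(-0.4Δₒ) + 0×(0.6Δₒ) = -2.0Δₒ; with Δₒ = 384 kJ/mol that is -768 kJ/mol.
High-spin d⁵ would be t2g^3 e_g^2 with 0 pairs; low-spin has 2, so 2 excess pairs cost +2P = +554 kJ/mol.
Net CFSE = -768 + 554 = -214 kJ/mol.

-214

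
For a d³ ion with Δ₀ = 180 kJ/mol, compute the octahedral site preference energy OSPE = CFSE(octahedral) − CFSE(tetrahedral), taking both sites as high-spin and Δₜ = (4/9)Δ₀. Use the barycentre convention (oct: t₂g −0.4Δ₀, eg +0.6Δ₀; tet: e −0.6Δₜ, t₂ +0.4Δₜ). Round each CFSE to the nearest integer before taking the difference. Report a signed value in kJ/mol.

In an octahedral site d³ (HS) is t2g^3 e_g^0, giving CFSE(oct) = -1.2Δ₀ = -216 kJ/mol.
Tetrahedral: e^2 t2^1, CFSE = 2(−0.6) + 1(+0.4) = -0.8Δₜ = -0.8 × (4/9) × 180 = -64 kJ/mol.
OSPE = CFSE(oct) − CFSE(tet) = -216 − (-64) = -152 kJ/mol.

-152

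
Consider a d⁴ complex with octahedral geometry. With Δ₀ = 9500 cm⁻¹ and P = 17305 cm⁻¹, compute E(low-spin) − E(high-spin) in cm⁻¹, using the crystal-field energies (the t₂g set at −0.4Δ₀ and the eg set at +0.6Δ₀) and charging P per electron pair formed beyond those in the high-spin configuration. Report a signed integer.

7805

In the high-spin limit (t₂g³ eg¹) the orbital term is -0.6Δ₀ = -5700 cm⁻¹, with no excess pairing.
Low-spin t₂g⁴ eg⁰ gives -1.6Δ₀ = -15200 cm⁻¹, but forming 1 extra pair costs 1P = 17305 cm⁻¹, so E(LS) = -15200 + 17305 = 2105 cm⁻¹.
E(LS) − E(HS) = 2105 − (-5700) = 7805 cm⁻¹.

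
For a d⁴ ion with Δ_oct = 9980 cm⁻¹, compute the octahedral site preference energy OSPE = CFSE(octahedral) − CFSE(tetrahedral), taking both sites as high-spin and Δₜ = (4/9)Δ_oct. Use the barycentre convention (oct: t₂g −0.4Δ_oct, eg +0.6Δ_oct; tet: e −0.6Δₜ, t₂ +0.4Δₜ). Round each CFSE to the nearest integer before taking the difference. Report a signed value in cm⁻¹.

Octahedral (high-spin): t2g^3 e_g^1, CFSE = 3(−0.4) + 1(+0.6) = -0.6Δ_oct = -0.6 × 9980 = -5988 cm⁻¹.
In a tetrahedral site the filling is e^2 t2^2: CFSE(tet) = -0.4Δₜ = -0.4 × (4/9)(9980) = -1774 cm⁻¹.
OSPE = -5988 − (-1774) = -4214 cm⁻¹.

-4214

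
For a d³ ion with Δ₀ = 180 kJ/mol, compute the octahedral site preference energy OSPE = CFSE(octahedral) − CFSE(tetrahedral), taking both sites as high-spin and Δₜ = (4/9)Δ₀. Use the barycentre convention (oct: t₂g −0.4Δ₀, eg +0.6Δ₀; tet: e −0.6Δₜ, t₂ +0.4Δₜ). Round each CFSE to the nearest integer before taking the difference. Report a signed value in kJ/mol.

-152

Octahedral high-spin t2g^3 e_g^0: CFSE = -1.2 × 180 = -216 kJ/mol.
Tetrahedral: e^2 t2^1, CFSE = 2(−0.6) + 1(+0.4) = -0.8Δₜ = -0.8 × (4/9) × 180 = -64 kJ/mol.
Subtracting, OSPE = -216 − (-64) = -152 kJ/mol.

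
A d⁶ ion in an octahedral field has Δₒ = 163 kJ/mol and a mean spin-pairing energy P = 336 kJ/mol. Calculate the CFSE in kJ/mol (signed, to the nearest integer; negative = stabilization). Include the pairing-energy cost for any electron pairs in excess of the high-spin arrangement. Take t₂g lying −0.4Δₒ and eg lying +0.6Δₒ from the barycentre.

-65

With Δₒ < P the complex is high-spin.
Configuration: t₂g⁴ eg².
Orbital CFSE = -0.4Δₒ = -0.4 × 163 = -65 kJ/mol.
High-spin has no excess pairs, so no pairing correction applies.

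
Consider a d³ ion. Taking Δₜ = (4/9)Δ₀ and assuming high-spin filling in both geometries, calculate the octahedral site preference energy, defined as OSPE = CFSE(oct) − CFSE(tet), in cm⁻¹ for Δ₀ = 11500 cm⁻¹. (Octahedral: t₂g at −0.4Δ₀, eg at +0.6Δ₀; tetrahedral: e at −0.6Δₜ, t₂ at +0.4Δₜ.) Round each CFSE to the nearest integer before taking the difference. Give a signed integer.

Octahedral high-spin t2g^3 e_g^0: CFSE = -1.2 × 11500 = -13800 cm⁻¹.
Tetrahedral: e^2 t2^1, CFSE = 2(−0.6) + 1(+0.4) = -0.8Δₜ = -0.8 × (4/9) × 11500 = -4089 cm⁻¹.
OSPE = -13800 − (-4089) = -9711 cm⁻¹.

-9711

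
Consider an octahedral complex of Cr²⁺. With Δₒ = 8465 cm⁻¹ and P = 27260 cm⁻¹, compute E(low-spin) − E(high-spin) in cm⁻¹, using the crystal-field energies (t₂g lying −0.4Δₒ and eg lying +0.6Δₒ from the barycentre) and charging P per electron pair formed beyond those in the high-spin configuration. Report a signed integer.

18795

Cr²⁺: group 6, so d-count = 6 − 2 = 4.
High-spin d⁴ fills as t₂g³ eg¹ with CFSE 3(−0.4) + 1(+0.6) = -0.6Δₒ = -5079 cm⁻¹.
For low-spin the configuration is t₂g⁴ eg⁰: orbital energy -1.6 × 8465 = -13544 cm⁻¹, and 1 additional pair relative to high-spin adds 27260 cm⁻¹, giving 13716 cm⁻¹.
E(LS) − E(HS) = 13716 − (-5079) = 18795 cm⁻¹.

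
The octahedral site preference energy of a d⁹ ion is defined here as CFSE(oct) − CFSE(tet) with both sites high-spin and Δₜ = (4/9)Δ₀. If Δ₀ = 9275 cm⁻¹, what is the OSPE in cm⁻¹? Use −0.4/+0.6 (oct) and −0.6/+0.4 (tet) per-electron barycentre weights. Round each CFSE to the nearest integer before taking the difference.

In an octahedral site d⁹ (HS) is t₂g⁶ eg³, giving CFSE(oct) = -0.6Δ₀ = -5565 cm⁻¹.
Tetrahedral e⁴ t₂⁵ gives -0.4Δₜ = -0.4 × (4/9) × 9275 = -1649 cm⁻¹.
OSPE = -5565 − (-1649) = -3916 cm⁻¹.

-3916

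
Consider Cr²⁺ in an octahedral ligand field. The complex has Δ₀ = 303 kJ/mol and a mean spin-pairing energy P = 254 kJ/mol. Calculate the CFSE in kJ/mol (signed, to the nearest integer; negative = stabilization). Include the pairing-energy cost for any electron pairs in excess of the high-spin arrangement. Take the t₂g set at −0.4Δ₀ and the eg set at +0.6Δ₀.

-231

Cr²⁺: group 6, so d-count = 6 − 2 = 4.
Here Δ₀ > P (303 > 254), so the low-spin state is favoured.
Filling d⁴ accordingly: t₂g⁴ eg⁰.
Orbital CFSE = -1.6Δ₀ = -1.6 × 303 = -485 kJ/mol.
Excess pairs vs high-spin: 1 − 0 = 1; pairing cost = +254 kJ/mol.
Net CFSE = -485 + 254 = -231 kJ/mol.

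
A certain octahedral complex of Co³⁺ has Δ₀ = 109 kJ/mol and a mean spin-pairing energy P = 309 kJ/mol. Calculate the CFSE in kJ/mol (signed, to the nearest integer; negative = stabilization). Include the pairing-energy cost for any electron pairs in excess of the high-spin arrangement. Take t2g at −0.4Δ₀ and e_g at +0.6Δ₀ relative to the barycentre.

-44

Co³⁺: group 9, so d-count = 9 − 3 = 6.
Here Δ₀ < P (109 < 309), so the high-spin state is favoured.
Filling d⁶ accordingly: t2g^4 e_g^2.
Orbital CFSE = -0.4Δ₀ = -0.4 × 109 = -44 kJ/mol.
High-spin has no excess pairs, so no pairing correction applies.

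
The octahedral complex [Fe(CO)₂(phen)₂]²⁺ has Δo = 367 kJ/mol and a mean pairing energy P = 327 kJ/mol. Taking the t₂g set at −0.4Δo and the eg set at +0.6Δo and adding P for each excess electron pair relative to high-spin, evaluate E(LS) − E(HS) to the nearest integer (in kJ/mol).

-80

Ligand charges: 2×(+0) from CO and 2×(+0) from phen sum to +0; with overall charge +2, Fe is +2.
Fe²⁺: group 8, so d-count = 8 − 2 = 6.
In the high-spin limit (t₂g⁴ eg²) the orbital term is -0.4Δo = -147 kJ/mol, with no excess pairing.
Low-spin: t₂g⁶ eg⁰, orbital CFSE = -2.4Δo = -881 kJ/mol; plus 2 excess pairs × P = +654 kJ/mol; total -227 kJ/mol.
The difference is -227 − (-147) = -80 kJ/mol, so low-spin lies lower.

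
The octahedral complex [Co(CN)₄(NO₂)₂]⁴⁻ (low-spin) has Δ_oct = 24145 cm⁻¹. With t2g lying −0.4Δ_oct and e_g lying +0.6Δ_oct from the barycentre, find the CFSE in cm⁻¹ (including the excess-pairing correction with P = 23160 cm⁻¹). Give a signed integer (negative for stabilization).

-20301

Ligand charges: 4×(-1) from CN⁻ and 2×(-1) from NO₂⁻ sum to -6; with overall charge -4, Co is +2.
Co²⁺: group 9, so d-count = 9 − 2 = 7.
Electron filling gives t2g^6 e_g^1.
CFSE(orbital) = 6×(-0.4Δ_oct) + 1×(0.6Δ_oct) = -1.8Δ_oct; with Δ_oct = 24145 cm⁻¹ that is -43461 cm⁻¹.
Pairing penalty: 3 pairs vs 2 in the high-spin reference → 1 extra × P = 23160 cm⁻¹.
Combining: -43461 + 23160 = -20301 cm⁻¹.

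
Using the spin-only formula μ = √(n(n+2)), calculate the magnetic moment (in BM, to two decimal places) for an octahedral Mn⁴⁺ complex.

3.87 BM

Mn is in group 7, so Mn⁴⁺ is d³ (7 − 4 = 3).
For octahedral d³ the high- and low-spin configurations coincide.
Configuration: t₂g³ eg⁰ → 3 unpaired electrons.
μ(spin-only) = √[3(3+2)] = √15 ≈ 3.87 BM.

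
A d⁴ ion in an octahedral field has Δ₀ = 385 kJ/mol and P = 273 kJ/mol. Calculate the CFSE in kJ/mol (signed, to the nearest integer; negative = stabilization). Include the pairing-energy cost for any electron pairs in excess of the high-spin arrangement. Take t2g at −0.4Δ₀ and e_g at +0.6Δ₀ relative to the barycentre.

Since Δ₀ = 385 kJ/mol > P = 273 kJ/mol, the complex adopts the low-spin configuration.
That gives t2g^4 e_g^0.
Orbital CFSE = -1.6Δ₀ = -1.6 × 385 = -616 kJ/mol.
Excess pairs vs high-spin: 1 − 0 = 1; pairing cost = +273 kJ/mol.
Net CFSE = -616 + 273 = -343 kJ/mol.

-343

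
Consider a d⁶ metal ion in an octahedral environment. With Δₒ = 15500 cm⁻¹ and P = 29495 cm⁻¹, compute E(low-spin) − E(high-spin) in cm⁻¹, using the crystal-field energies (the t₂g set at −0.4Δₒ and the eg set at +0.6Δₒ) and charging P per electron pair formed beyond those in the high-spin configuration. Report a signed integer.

High-spin d⁶ fills as t₂g⁴ eg² with CFSE 4(−0.4) + 2(+0.6) = -0.4Δₒ = -6200 cm⁻¹.
For low-spin the configuration is t₂g⁶ eg⁰: orbital energy -2.4 × 15500 = -37200 cm⁻¹, and 2 additional pairs relative to high-spin add 58990 cm⁻¹, giving 21790 cm⁻¹.
Thus E(LS) − E(HS) = 27990 cm⁻¹.

27990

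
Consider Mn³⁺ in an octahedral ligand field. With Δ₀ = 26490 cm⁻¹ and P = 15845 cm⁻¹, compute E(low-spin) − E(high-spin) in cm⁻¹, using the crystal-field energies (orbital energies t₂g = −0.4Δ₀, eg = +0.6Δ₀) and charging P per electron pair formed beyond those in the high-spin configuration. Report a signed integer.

Mn is in group 7, so Mn³⁺ is d⁴ (7 − 3 = 4).
High-spin: t₂g³ eg¹, CFSE = -0.6Δ₀ = -15894 cm⁻¹.
Low-spin t₂g⁴ eg⁰ gives -1.6Δ₀ = -42384 cm⁻¹, but forming 1 extra pair costs 1P = 15845 cm⁻¹, so E(LS) = -42384 + 15845 = -26539 cm⁻¹.
E(LS) − E(HS) = -26539 − (-15894) = -10645 cm⁻¹.

-10645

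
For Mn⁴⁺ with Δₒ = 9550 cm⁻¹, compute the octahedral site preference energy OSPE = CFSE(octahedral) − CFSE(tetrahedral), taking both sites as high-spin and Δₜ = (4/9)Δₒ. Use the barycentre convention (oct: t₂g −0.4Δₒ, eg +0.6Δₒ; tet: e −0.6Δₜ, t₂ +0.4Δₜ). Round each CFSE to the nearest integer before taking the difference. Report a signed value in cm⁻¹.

Group 7 minus oxidation state +4 gives a d³ configuration for Mn⁴⁺.
Octahedral (high-spin): t2g^3 e_g^0, CFSE = 3(−0.4) + 0(+0.6) = -1.2Δₒ = -1.2 × 9550 = -11460 cm⁻¹.
In a tetrahedral site the filling is e^2 t2^1: CFSE(tet) = -0.8Δₜ = -0.8 × (4/9)(9550) = -3396 cm⁻¹.
Subtracting, OSPE = -11460 − (-3396) = -8064 cm⁻¹.

-8064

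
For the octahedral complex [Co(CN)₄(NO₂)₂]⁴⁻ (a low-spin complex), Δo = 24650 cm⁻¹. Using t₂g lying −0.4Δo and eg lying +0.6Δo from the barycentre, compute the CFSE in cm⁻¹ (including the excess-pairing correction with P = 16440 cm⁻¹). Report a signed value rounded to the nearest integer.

Ligand charges: 4×(-1) from CN⁻ and 2×(-1) from NO₂⁻ sum to -6; with overall charge -4, Co is +2.
Group 9 minus oxidation state +2 gives a d⁷ configuration for Co²⁺.
The d⁷ electrons fill as t₂g⁶ eg¹.
CFSE(orbital) = 6×(-0.4Δo) + 1×(0.6Δo) = -1.8Δo; with Δo = 24650 cm⁻¹ that is -44370 cm⁻¹.
High-spin d⁷ would be t₂g⁵ eg² with 2 pairs; low-spin has 3, so 1 excess pair costs +1P = +16440 cm⁻¹.
Combining: -44370 + 16440 = -27930 cm⁻¹.

-27930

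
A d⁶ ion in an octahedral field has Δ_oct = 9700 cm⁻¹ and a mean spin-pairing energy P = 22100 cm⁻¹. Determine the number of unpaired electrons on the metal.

Here Δ_oct < P (9700 < 22100), so the high-spin state is favoured.
Configuration: t₂g⁴ eg².
Unpaired electrons: 4.

4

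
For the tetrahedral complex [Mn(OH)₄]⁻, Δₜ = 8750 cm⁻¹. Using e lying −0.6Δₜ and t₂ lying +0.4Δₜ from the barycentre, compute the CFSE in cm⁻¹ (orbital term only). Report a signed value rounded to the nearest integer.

-3500

Each OH⁻ contributes -1; 4 × (-1) = -4. With overall charge -1, Mn is in the +3 oxidation state.
Group 7 minus oxidation state +3 gives a d⁴ configuration for Mn³⁺.
With tetrahedral geometry the complex is necessarily high-spin.
The d⁴ electrons fill as e² t₂².
CFSE(orbital) = 2×(-0.6Δₜ) + 2×(0.4Δₜ) = -0.4Δₜ; with Δₜ = 8750 cm⁻¹ that is -3500 cm⁻¹.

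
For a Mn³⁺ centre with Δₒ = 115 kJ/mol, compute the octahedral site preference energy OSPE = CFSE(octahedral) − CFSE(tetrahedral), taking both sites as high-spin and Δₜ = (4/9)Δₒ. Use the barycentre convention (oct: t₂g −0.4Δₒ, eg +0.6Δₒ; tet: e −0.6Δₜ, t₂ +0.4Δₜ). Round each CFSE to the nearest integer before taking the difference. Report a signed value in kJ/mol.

-49

Mn³⁺: group 7, so d-count = 7 − 3 = 4.
Octahedral (high-spin): t2g^3 e_g^1, CFSE = 3(−0.4) + 1(+0.6) = -0.6Δₒ = -0.6 × 115 = -69 kJ/mol.
In a tetrahedral site the filling is e^2 t2^2: CFSE(tet) = -0.4Δₜ = -0.4 × (4/9)(115) = -20 kJ/mol.
OSPE = CFSE(oct) − CFSE(tet) = -69 − (-20) = -49 kJ/mol.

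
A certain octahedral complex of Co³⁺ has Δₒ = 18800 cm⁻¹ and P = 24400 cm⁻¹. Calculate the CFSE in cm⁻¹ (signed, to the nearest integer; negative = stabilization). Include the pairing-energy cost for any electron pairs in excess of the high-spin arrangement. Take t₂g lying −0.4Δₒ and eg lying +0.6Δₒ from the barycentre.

-7520

Co³⁺: group 9, so d-count = 9 − 3 = 6.
Here Δₒ < P (18800 < 24400), so the high-spin state is favoured.
Filling d⁶ accordingly: t₂g⁴ eg².
Orbital CFSE = -0.4Δₒ = -0.4 × 18800 = -7520 cm⁻¹.
High-spin has no excess pairs, so no pairing correction applies.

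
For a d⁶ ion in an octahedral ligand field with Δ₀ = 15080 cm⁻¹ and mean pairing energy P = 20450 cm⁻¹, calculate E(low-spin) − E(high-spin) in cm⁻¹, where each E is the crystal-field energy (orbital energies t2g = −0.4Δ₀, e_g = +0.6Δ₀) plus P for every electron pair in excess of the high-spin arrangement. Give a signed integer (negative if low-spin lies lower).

High-spin d⁶ fills as t2g^4 e_g^2 with CFSE 4(−0.4) + 2(+0.6) = -0.4Δ₀ = -6032 cm⁻¹.
For low-spin the configuration is t2g^6 e_g^0: orbital energy -2.4 × 15080 = -36192 cm⁻¹, and 2 additional pairs relative to high-spin add 40900 cm⁻¹, giving 4708 cm⁻¹.
The difference is 4708 − (-6032) = 10740 cm⁻¹, so high-spin lies lower.

10740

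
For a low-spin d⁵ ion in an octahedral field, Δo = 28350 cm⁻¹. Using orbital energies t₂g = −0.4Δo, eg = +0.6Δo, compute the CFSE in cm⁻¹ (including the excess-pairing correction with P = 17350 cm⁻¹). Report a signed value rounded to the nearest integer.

The d⁵ electrons fill as t₂g⁵ eg⁰.
CFSE(orbital) = 5×(-0.4Δo) + 0×(0.6Δo) = -2.0Δo; with Δo = 28350 cm⁻¹ that is -56700 cm⁻¹.
Relative to high-spin t₂g³ eg² (0 paired), the low-spin configuration has 2 additional pairs, contributing +2 × 17350 = +34700 cm⁻¹.
Net CFSE = -56700 + 34700 = -22000 cm⁻¹.

-22000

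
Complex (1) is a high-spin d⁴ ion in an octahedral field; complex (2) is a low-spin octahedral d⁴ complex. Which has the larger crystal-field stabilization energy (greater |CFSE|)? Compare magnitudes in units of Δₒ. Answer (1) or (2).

(1): t2g^3 e_g^1, CFSE = -0.6Δₒ.
(2): t₂g⁴ eg⁰, CFSE = -1.6Δₒ.
So (2) has the larger |CFSE|.

(2)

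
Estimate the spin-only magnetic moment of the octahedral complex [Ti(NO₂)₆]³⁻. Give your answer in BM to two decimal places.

1.73 BM

Each NO₂⁻ contributes -1; 6 × (-1) = -6. With overall charge -3, Ti is in the +3 oxidation state.
Group 4 minus oxidation state +3 gives a d¹ configuration for Ti³⁺.
Configuration: t₂g¹ eg⁰ → 1 unpaired electron.
μ(spin-only) = √[1(1+2)] = √3 ≈ 1.73 BM.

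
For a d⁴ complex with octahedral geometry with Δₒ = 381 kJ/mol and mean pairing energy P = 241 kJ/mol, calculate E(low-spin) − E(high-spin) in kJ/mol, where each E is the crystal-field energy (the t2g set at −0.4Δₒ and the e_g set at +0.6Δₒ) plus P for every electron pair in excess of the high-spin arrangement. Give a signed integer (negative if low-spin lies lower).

-140

In the high-spin limit (t2g^3 e_g^1) the orbital term is -0.6Δₒ = -229 kJ/mol, with no excess pairing.
For low-spin the configuration is t2g^4 e_g^0: orbital energy -1.6 × 381 = -610 kJ/mol, and 1 additional pair relative to high-spin adds 241 kJ/mol, giving -369 kJ/mol.
Thus E(LS) − E(HS) = -140 kJ/mol.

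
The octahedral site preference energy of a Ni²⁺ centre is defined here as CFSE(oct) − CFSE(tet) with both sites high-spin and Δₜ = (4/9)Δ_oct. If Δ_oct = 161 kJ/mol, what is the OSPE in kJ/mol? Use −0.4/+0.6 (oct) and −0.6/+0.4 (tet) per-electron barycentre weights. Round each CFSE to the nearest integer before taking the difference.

-136

Ni sits in group 10; removing 2 electrons leaves Ni²⁺ with 10 − 2 = 8 d electrons.
Octahedral (high-spin): t₂g⁶ eg², CFSE = 6(−0.4) + 2(+0.6) = -1.2Δ_oct = -1.2 × 161 = -193 kJ/mol.
Tetrahedral e⁴ t₂⁴ gives -0.8Δₜ = -0.8 × (4/9) × 161 = -57 kJ/mol.
OSPE = CFSE(oct) − CFSE(tet) = -193 − (-57) = -136 kJ/mol.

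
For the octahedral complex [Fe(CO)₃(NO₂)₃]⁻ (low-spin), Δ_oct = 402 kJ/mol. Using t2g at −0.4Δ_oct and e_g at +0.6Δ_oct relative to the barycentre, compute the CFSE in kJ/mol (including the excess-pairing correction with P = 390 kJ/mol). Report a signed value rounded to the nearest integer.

Ligand charges: 3×(+0) from CO and 3×(-1) from NO₂⁻ sum to -3; with overall charge -1, Fe is +2.
Fe is in group 8, so Fe²⁺ is d⁶ (8 − 2 = 6).
Electron filling gives t2g^6 e_g^0.
The orbital stabilization is -2.4Δ_oct = -2.4 × 402 = -965 kJ/mol.
Relative to high-spin t2g^4 e_g^2 (1 paired), the low-spin configuration has 2 additional pairs, contributing +2 × 390 = +780 kJ/mol.
Overall CFSE = -965 + 780 = -185 kJ/mol.

-185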